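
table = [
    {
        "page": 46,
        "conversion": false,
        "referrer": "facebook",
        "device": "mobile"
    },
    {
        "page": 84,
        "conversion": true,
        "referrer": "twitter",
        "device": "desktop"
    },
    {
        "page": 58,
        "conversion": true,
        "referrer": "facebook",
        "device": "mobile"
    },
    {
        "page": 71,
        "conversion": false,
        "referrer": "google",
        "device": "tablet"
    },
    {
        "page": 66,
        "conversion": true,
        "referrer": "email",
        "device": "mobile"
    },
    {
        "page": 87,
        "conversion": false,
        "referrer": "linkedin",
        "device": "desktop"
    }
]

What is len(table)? 6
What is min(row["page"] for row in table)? 46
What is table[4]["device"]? "mobile"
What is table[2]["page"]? 58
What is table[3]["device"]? "tablet"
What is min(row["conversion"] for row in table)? False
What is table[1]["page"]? 84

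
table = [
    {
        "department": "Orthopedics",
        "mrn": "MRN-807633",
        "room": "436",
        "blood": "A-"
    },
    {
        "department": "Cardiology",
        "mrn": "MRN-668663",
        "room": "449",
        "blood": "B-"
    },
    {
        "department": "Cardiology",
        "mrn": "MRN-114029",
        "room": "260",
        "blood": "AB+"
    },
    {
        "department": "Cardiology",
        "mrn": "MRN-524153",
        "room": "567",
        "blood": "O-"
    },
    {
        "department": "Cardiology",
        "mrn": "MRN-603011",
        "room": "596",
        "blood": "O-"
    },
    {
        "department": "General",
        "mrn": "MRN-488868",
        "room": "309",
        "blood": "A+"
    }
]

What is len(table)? 6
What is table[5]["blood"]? "A+"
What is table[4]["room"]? "596"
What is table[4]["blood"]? "O-"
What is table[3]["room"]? "567"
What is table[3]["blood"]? "O-"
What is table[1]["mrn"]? "MRN-668663"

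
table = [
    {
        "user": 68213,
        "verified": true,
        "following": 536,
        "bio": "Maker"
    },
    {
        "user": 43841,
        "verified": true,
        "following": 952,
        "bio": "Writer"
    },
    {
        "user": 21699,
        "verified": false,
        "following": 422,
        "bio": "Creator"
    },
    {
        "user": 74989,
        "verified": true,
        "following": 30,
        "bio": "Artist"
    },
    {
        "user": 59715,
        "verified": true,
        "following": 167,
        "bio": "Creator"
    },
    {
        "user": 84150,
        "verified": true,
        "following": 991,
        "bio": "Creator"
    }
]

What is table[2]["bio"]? "Creator"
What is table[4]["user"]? 59715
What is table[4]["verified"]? True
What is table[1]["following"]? 952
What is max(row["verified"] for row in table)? True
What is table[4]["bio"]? "Creator"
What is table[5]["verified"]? True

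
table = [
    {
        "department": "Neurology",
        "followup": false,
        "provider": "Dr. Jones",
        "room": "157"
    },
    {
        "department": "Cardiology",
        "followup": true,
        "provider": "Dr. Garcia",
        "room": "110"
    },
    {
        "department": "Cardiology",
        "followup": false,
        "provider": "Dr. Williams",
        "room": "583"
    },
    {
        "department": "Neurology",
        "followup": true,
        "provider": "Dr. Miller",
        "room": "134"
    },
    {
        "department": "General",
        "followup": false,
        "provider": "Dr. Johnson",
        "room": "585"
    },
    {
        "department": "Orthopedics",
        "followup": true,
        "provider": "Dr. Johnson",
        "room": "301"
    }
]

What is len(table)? 6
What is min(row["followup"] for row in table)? False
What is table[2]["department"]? "Cardiology"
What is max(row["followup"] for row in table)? True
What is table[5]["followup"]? True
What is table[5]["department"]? "Orthopedics"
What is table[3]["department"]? "Neurology"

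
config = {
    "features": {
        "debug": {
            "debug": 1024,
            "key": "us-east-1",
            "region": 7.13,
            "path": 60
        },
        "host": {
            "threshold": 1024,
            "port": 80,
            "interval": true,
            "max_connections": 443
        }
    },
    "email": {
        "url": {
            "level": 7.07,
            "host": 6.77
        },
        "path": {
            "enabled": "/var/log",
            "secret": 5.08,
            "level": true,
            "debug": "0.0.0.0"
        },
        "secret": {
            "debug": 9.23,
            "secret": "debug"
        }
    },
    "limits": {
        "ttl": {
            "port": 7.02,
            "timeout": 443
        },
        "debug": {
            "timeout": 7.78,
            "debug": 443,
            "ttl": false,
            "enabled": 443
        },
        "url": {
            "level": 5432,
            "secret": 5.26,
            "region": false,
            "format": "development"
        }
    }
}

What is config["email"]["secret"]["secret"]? "debug"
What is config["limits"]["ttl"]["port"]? 7.02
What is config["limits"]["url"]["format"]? "development"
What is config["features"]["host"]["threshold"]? 1024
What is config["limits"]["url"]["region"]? False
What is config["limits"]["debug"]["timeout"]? 7.78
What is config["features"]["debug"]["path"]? 60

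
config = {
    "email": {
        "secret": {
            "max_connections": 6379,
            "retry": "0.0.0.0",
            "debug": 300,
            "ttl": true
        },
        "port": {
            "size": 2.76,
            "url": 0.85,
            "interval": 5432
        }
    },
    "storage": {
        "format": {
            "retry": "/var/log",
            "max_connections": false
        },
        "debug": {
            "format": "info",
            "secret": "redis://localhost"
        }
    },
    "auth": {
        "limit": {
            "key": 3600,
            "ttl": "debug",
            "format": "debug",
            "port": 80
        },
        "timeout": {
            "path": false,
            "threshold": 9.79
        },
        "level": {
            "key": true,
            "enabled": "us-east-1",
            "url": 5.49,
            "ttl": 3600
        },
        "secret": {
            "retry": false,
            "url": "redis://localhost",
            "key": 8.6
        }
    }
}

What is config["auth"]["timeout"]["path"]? False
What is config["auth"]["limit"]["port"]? 80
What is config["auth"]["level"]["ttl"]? 3600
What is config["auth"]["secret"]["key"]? 8.6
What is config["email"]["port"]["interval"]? 5432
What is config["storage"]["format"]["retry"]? "/var/log"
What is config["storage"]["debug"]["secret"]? "redis://localhost"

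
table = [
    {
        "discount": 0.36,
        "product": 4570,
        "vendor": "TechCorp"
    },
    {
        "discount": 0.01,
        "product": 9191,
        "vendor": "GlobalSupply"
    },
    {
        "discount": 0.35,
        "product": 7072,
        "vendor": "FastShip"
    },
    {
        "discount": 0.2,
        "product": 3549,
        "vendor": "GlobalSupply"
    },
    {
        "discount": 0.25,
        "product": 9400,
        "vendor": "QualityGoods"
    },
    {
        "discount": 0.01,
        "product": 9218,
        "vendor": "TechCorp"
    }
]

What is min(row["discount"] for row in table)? 0.01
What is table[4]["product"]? 9400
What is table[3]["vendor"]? "GlobalSupply"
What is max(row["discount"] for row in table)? 0.36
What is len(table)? 6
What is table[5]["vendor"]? "TechCorp"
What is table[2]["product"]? 7072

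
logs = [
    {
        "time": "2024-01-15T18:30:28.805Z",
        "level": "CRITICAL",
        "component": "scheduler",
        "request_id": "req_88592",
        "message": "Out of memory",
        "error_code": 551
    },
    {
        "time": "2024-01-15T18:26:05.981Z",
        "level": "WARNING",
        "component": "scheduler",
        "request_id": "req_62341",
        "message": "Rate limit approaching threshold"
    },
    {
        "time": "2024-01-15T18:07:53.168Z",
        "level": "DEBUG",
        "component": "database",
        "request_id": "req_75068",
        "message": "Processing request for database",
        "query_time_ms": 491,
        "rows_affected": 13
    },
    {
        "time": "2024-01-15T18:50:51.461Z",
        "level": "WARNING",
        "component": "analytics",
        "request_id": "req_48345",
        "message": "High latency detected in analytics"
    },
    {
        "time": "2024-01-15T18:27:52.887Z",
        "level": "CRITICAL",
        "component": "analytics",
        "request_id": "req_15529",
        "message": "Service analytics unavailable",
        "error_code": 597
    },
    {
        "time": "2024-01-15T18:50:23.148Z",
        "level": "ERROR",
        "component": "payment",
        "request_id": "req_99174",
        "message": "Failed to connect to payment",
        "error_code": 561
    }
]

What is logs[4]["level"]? "CRITICAL"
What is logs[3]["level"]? "WARNING"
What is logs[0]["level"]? "CRITICAL"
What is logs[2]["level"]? "DEBUG"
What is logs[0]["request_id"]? "req_88592"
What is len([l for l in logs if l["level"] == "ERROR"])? 1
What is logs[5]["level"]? "ERROR"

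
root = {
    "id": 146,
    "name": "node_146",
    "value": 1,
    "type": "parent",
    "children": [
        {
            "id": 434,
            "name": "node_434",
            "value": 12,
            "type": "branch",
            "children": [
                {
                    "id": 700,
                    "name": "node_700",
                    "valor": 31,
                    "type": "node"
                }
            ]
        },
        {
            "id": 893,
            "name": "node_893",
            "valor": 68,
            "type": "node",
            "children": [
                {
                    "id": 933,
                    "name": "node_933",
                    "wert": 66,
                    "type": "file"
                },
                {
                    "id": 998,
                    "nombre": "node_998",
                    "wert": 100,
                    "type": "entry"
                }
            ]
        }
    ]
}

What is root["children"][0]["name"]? "node_434"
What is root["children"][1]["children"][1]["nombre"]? "node_998"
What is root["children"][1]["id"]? 893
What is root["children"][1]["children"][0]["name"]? "node_933"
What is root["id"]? 146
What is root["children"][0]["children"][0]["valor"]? 31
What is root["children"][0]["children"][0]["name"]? "node_700"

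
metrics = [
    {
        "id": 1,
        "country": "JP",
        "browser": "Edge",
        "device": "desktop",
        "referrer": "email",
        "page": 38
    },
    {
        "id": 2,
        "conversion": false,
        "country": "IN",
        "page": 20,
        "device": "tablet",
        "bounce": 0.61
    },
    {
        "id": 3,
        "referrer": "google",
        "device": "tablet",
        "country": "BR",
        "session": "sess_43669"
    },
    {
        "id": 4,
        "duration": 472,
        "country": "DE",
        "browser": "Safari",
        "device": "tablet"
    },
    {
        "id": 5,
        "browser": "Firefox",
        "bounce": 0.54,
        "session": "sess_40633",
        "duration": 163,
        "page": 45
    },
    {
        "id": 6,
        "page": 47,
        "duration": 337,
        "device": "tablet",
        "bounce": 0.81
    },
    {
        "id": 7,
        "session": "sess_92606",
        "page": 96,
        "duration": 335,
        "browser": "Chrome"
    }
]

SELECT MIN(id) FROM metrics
1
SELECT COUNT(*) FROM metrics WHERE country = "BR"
1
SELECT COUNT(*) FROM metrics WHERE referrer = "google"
1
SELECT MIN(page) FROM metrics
20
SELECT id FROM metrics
[1, 2, 3, 4, 5, 6, 7]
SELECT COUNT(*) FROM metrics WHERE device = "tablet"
4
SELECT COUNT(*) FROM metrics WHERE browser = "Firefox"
1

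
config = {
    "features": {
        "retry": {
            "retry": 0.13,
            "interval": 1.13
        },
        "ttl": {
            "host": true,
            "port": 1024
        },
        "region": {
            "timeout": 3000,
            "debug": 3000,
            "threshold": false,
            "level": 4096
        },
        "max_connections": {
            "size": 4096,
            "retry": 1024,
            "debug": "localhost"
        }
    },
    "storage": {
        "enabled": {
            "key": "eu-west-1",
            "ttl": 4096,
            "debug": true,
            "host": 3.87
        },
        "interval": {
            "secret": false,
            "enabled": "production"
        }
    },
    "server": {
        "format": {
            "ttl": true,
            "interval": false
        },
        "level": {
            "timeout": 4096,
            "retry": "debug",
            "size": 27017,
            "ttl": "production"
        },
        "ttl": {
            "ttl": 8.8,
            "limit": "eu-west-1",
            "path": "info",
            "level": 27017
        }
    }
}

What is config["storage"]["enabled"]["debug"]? True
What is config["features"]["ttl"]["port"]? 1024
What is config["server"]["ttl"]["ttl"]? 8.8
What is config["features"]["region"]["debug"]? 3000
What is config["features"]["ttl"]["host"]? True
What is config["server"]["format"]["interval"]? False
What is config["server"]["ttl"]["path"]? "info"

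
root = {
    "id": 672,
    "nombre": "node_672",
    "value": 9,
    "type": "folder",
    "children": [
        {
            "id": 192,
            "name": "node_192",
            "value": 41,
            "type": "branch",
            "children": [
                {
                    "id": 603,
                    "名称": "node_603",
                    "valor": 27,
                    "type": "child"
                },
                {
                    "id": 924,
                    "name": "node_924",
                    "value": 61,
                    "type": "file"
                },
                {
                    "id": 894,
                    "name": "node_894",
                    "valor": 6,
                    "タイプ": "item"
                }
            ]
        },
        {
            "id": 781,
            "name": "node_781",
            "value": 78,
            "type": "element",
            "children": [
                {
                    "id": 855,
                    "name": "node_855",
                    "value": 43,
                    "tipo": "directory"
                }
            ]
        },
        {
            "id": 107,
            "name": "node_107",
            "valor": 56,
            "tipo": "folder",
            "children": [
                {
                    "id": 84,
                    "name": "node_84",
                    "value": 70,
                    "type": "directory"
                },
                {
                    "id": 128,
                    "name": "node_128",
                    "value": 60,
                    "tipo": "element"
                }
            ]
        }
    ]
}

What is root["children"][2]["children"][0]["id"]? 84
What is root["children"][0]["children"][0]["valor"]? 27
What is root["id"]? 672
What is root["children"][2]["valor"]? 56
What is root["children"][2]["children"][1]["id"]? 128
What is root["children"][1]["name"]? "node_781"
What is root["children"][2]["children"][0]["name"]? "node_84"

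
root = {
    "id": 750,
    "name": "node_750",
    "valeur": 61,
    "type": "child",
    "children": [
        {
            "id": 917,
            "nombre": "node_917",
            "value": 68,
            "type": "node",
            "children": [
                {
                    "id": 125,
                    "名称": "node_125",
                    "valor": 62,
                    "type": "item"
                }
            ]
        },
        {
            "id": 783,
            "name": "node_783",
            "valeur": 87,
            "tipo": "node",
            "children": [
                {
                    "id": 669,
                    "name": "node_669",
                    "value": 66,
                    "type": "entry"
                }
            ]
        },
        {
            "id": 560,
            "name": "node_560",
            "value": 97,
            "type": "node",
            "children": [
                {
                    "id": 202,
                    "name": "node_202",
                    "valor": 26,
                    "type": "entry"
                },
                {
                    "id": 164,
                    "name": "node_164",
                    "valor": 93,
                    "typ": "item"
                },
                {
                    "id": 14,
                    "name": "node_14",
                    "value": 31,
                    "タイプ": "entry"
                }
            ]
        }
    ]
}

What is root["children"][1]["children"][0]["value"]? 66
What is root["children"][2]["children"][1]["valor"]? 93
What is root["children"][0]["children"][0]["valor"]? 62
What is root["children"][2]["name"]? "node_560"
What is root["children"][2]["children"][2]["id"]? 14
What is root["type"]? "child"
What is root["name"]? "node_750"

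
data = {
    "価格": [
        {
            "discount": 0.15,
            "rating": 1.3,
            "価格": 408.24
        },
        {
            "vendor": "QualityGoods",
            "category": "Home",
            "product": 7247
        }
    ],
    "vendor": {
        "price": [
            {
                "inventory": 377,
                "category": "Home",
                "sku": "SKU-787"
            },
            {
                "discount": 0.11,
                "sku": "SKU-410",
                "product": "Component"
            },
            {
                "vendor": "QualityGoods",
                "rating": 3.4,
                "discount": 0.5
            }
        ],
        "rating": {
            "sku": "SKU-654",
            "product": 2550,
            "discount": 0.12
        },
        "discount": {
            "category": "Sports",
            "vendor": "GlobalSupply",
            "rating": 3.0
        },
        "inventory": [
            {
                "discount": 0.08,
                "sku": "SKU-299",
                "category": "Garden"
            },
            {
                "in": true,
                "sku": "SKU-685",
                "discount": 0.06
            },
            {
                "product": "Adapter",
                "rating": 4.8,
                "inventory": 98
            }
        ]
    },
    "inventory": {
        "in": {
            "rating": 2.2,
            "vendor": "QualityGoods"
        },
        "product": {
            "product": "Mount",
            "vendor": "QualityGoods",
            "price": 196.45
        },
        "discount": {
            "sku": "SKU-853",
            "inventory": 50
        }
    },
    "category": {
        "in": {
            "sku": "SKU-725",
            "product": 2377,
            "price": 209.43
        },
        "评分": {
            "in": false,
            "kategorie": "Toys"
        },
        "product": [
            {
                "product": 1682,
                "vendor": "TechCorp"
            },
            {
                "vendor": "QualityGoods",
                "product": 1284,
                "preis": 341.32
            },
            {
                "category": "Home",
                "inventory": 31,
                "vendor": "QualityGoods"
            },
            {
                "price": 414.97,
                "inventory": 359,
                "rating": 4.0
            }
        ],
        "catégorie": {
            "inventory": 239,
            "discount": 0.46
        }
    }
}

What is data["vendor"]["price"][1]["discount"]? 0.11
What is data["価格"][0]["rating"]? 1.3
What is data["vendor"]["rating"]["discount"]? 0.12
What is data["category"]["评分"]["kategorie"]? "Toys"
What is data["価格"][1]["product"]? 7247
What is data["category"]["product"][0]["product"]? 1682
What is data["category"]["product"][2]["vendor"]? "QualityGoods"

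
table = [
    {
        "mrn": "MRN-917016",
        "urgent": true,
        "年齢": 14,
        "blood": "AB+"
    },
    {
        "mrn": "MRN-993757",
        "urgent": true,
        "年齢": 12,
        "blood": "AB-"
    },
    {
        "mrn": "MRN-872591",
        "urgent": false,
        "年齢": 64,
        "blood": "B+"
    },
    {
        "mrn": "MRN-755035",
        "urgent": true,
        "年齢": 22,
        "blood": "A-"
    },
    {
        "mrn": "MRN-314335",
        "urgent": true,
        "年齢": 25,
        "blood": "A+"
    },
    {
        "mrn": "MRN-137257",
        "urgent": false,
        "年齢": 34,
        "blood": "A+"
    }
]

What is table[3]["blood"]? "A-"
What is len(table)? 6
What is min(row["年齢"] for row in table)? 12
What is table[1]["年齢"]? 12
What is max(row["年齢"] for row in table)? 64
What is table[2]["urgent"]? False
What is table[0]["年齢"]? 14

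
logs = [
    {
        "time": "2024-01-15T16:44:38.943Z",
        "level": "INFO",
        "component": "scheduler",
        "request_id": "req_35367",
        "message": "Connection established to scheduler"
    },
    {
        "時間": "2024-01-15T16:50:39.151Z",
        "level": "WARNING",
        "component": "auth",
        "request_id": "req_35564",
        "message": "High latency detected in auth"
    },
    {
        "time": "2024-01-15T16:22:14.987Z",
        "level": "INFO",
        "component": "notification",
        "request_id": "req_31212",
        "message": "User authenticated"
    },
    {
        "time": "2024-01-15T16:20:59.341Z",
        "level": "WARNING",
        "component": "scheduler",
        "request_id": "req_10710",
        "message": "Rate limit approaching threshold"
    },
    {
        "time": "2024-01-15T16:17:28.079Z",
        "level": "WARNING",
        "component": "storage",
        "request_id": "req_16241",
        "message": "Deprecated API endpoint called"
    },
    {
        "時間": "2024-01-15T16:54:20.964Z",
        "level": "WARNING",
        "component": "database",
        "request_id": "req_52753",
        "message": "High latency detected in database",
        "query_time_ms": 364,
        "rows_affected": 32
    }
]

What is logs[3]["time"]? "2024-01-15T16:20:59.341Z"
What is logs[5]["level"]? "WARNING"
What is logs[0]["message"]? "Connection established to scheduler"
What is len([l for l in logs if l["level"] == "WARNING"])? 4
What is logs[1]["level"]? "WARNING"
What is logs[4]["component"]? "storage"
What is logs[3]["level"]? "WARNING"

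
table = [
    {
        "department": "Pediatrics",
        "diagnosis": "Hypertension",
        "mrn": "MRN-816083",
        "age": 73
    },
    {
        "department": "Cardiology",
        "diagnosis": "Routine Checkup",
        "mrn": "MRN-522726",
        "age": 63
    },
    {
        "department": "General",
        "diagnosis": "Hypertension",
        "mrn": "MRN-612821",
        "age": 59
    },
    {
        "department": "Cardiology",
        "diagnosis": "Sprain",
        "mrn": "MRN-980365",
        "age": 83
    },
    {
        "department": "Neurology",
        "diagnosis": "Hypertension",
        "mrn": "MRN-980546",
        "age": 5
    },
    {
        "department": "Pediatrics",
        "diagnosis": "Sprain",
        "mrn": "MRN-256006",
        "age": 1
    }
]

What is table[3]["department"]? "Cardiology"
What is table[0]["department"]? "Pediatrics"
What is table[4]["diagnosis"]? "Hypertension"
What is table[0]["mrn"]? "MRN-816083"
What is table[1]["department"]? "Cardiology"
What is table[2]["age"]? 59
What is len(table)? 6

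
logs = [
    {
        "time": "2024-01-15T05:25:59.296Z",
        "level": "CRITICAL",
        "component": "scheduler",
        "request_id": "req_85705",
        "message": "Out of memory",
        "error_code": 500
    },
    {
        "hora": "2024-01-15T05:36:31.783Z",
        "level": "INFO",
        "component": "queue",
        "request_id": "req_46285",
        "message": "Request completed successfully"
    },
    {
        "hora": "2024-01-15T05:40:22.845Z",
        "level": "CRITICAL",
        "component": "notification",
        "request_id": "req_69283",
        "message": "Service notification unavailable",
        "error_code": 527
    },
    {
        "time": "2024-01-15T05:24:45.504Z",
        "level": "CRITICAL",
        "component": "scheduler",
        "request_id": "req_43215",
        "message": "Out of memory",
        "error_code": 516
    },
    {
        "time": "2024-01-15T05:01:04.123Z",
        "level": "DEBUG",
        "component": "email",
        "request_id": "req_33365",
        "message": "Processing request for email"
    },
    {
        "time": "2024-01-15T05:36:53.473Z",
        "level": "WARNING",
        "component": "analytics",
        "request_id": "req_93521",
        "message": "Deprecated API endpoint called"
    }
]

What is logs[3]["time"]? "2024-01-15T05:24:45.504Z"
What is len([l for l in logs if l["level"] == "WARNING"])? 1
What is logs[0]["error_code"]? 500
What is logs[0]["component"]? "scheduler"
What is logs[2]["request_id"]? "req_69283"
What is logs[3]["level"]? "CRITICAL"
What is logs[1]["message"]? "Request completed successfully"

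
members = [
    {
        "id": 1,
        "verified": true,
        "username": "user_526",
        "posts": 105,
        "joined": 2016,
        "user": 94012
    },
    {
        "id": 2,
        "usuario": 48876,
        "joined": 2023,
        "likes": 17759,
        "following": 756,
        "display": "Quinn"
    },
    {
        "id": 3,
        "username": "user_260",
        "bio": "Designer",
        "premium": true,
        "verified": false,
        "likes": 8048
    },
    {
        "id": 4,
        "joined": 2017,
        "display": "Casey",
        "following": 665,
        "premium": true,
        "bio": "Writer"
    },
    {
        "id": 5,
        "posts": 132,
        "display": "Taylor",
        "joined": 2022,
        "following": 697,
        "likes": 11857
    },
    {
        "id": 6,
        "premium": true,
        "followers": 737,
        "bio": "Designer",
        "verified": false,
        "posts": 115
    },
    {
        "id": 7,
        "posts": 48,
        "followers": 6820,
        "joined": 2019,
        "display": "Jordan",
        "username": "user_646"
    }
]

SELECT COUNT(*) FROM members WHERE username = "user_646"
1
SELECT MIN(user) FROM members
94012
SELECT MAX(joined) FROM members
2023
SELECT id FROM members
[1, 2, 3, 4, 5, 6, 7]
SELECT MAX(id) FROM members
7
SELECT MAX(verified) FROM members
True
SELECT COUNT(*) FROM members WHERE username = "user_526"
1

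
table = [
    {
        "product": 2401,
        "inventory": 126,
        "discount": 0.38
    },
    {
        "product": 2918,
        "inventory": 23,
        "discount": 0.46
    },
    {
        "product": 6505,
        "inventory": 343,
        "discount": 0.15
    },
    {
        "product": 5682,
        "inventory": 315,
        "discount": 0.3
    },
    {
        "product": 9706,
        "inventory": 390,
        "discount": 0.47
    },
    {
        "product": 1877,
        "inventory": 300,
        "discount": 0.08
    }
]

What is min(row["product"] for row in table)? 1877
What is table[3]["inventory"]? 315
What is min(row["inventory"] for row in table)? 23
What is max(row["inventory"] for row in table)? 390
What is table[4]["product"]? 9706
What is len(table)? 6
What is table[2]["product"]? 6505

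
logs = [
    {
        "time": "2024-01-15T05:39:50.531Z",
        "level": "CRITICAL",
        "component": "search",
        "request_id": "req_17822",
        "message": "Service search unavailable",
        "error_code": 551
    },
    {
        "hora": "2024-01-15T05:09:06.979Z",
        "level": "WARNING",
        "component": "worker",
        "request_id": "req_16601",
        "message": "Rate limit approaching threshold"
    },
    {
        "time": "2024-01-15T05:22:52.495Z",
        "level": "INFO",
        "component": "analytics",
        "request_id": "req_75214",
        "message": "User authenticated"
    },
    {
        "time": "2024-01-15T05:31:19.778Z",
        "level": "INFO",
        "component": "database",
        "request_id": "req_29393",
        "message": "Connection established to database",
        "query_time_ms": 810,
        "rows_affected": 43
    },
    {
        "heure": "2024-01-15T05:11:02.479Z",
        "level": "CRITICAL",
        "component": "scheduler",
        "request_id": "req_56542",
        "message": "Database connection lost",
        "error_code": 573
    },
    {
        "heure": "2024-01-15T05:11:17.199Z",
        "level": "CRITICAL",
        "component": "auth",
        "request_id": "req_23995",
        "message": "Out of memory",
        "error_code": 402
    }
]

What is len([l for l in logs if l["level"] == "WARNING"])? 1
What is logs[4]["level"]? "CRITICAL"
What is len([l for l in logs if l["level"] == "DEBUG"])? 0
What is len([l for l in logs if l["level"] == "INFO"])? 2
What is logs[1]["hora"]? "2024-01-15T05:09:06.979Z"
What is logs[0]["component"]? "search"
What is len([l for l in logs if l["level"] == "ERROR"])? 0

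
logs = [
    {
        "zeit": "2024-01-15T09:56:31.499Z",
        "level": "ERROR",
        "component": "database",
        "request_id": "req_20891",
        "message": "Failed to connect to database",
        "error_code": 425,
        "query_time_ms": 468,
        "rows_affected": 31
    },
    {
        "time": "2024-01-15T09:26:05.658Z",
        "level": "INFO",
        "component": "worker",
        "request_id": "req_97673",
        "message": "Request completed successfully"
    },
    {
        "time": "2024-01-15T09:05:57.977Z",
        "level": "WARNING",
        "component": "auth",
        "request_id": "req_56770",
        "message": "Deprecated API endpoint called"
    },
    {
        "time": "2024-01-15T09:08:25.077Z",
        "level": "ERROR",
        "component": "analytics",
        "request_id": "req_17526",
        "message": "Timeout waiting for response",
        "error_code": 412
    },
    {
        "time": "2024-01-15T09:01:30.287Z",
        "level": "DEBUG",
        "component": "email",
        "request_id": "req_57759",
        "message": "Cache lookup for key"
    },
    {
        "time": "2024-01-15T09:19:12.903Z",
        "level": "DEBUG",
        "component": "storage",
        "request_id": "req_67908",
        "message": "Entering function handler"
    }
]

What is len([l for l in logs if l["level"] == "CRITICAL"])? 0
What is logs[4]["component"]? "email"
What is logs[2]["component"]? "auth"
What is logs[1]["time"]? "2024-01-15T09:26:05.658Z"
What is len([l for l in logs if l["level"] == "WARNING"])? 1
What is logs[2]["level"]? "WARNING"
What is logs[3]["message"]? "Timeout waiting for response"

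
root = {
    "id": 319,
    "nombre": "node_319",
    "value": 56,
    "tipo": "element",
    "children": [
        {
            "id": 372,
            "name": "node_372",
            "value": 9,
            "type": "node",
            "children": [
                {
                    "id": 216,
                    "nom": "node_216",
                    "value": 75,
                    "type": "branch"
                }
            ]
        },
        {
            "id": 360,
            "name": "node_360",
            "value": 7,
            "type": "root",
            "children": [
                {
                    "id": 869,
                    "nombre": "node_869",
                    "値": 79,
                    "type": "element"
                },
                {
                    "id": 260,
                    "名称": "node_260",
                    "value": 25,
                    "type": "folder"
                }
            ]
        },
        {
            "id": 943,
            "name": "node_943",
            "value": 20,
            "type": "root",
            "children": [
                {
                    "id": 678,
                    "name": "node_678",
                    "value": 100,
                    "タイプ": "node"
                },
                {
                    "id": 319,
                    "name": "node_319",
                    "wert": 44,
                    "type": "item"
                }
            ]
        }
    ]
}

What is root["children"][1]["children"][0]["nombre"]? "node_869"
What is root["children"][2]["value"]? 20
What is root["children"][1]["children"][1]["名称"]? "node_260"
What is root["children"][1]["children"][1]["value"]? 25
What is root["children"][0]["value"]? 9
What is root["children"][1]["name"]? "node_360"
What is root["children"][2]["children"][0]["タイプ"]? "node"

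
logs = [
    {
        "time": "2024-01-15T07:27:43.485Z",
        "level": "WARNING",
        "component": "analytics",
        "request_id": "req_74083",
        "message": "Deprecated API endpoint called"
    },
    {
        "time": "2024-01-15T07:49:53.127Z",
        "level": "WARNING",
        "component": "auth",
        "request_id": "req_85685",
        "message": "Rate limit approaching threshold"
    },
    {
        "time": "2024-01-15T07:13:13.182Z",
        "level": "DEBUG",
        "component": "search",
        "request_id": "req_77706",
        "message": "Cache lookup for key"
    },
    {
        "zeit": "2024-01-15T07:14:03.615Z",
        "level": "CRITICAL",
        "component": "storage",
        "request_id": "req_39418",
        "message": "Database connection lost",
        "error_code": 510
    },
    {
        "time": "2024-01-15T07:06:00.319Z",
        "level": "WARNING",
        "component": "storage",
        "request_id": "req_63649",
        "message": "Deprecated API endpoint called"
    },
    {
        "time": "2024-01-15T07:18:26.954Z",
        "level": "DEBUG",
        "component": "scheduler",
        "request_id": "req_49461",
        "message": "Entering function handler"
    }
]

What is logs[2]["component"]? "search"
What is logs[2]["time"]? "2024-01-15T07:13:13.182Z"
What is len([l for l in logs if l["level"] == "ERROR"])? 0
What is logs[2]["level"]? "DEBUG"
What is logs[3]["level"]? "CRITICAL"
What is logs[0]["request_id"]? "req_74083"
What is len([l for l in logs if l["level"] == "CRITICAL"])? 1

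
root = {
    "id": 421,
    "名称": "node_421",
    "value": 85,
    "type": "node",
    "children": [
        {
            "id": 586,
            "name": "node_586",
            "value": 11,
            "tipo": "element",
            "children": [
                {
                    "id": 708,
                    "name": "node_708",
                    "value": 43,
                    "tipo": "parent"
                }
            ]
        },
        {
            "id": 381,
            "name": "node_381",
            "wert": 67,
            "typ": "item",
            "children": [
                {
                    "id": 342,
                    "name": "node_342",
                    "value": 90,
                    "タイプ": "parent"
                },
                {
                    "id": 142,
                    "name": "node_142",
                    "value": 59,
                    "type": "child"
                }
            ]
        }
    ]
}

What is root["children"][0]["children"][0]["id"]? 708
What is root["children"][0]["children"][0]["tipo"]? "parent"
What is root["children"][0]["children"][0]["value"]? 43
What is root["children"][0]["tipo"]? "element"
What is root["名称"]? "node_421"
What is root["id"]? 421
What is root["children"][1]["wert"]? 67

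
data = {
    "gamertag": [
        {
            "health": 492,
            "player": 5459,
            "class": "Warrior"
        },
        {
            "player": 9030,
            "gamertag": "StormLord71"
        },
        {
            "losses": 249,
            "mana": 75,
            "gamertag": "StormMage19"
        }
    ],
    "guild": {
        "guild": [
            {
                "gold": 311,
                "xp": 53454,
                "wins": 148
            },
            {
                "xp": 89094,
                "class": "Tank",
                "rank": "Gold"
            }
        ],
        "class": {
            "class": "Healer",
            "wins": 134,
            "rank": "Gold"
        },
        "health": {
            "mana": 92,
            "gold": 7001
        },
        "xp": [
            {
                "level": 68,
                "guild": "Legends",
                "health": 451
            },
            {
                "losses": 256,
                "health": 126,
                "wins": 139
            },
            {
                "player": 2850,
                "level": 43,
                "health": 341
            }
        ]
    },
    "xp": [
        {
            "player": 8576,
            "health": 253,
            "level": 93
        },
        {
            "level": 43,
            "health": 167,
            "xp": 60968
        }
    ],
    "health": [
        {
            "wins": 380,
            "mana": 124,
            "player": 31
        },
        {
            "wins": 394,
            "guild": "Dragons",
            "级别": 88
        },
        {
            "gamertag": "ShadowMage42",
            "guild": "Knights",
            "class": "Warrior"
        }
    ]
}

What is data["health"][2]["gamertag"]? "ShadowMage42"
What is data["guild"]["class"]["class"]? "Healer"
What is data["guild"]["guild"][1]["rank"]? "Gold"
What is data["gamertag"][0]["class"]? "Warrior"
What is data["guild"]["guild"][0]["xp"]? 53454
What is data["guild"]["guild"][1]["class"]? "Tank"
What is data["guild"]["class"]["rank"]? "Gold"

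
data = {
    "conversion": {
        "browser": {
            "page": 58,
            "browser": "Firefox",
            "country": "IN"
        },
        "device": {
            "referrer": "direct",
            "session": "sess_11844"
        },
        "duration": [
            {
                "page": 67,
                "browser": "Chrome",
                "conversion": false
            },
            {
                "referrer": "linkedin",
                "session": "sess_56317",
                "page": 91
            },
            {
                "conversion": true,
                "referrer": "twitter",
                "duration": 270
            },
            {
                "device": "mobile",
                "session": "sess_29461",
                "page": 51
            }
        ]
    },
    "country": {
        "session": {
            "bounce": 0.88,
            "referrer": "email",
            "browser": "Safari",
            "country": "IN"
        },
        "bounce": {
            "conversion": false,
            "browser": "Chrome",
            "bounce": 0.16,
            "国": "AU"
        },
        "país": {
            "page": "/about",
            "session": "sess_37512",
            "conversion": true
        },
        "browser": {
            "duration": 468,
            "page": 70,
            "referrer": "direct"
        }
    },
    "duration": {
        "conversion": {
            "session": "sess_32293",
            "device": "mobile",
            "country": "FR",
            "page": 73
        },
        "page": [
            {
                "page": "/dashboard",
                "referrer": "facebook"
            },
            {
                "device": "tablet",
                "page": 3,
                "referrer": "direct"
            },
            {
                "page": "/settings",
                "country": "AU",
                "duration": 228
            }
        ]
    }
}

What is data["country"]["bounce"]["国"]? "AU"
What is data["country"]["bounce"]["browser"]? "Chrome"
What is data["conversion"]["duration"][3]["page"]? 51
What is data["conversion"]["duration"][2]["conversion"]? True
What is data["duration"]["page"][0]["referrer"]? "facebook"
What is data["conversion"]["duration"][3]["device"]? "mobile"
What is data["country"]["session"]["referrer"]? "email"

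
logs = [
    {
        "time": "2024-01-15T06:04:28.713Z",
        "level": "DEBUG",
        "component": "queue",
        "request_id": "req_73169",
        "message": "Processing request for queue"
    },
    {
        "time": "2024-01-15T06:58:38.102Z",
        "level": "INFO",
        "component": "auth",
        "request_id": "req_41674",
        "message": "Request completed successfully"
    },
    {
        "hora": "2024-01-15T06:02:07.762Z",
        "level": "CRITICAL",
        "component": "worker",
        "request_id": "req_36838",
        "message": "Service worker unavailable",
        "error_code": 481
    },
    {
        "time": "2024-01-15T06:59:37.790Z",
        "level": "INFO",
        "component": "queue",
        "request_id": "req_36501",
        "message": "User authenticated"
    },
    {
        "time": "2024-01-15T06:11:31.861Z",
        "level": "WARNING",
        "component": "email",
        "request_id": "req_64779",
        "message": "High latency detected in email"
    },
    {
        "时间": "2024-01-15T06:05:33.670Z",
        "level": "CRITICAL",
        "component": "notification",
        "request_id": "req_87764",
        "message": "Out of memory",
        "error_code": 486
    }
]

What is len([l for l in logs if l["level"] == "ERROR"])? 0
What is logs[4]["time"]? "2024-01-15T06:11:31.861Z"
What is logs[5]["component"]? "notification"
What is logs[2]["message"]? "Service worker unavailable"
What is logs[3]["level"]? "INFO"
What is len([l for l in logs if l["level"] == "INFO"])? 2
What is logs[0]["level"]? "DEBUG"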